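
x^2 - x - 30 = (x - 6)*(x + 5)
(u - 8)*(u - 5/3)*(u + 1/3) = u^3 - 28*u^2/3 + 91*u/9 + 40/9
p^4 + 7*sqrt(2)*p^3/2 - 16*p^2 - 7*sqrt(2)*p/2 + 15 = (p - 1)*(p + 1)*(p - 3*sqrt(2)/2)*(p + 5*sqrt(2))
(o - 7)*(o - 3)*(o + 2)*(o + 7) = o^4 - o^3 - 55*o^2 + 49*o + 294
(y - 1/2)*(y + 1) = y^2 + y/2 - 1/2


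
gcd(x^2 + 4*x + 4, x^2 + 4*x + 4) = x^2 + 4*x + 4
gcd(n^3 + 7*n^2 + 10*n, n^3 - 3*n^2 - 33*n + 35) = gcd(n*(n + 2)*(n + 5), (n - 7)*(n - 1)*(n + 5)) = n + 5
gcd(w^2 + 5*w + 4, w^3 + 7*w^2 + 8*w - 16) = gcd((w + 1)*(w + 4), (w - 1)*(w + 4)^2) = w + 4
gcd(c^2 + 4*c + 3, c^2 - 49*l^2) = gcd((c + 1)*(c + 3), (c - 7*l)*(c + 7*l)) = 1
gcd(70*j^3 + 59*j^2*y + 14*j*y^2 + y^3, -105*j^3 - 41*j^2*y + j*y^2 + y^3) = 5*j + y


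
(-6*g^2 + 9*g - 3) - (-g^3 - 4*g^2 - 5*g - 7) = g^3 - 2*g^2 + 14*g + 4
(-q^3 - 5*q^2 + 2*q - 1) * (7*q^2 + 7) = -7*q^5 - 35*q^4 + 7*q^3 - 42*q^2 + 14*q - 7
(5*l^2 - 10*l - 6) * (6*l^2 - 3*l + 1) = 30*l^4 - 75*l^3 - l^2 + 8*l - 6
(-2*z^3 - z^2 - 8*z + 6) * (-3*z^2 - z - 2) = 6*z^5 + 5*z^4 + 29*z^3 - 8*z^2 + 10*z - 12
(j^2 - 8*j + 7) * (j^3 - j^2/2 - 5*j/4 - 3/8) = j^5 - 17*j^4/2 + 39*j^3/4 + 49*j^2/8 - 23*j/4 - 21/8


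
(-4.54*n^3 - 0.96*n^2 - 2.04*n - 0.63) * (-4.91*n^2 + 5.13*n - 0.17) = 22.2914*n^5 - 18.5766*n^4 + 5.8634*n^3 - 7.2087*n^2 - 2.8851*n + 0.1071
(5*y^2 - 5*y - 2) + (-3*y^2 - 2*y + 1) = 2*y^2 - 7*y - 1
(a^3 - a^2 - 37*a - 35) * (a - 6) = a^4 - 7*a^3 - 31*a^2 + 187*a + 210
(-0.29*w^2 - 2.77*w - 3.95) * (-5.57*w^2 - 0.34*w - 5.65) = 1.6153*w^4 + 15.5275*w^3 + 24.5818*w^2 + 16.9935*w + 22.3175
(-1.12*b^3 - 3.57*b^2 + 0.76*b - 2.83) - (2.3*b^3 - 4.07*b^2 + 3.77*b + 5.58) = -3.42*b^3 + 0.5*b^2 - 3.01*b - 8.41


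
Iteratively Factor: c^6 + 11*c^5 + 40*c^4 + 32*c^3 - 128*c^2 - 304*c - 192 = (c + 3)*(c^5 + 8*c^4 + 16*c^3 - 16*c^2 - 80*c - 64) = (c + 2)*(c + 3)*(c^4 + 6*c^3 + 4*c^2 - 24*c - 32) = (c - 2)*(c + 2)*(c + 3)*(c^3 + 8*c^2 + 20*c + 16) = (c - 2)*(c + 2)*(c + 3)*(c + 4)*(c^2 + 4*c + 4) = (c - 2)*(c + 2)^2*(c + 3)*(c + 4)*(c + 2)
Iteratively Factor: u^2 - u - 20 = (u - 5)*(u + 4)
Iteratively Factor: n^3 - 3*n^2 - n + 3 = (n + 1)*(n^2 - 4*n + 3) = (n - 3)*(n + 1)*(n - 1)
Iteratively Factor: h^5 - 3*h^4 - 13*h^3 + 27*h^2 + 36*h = (h)*(h^4 - 3*h^3 - 13*h^2 + 27*h + 36) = h*(h - 4)*(h^3 + h^2 - 9*h - 9) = h*(h - 4)*(h - 3)*(h^2 + 4*h + 3) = h*(h - 4)*(h - 3)*(h + 1)*(h + 3)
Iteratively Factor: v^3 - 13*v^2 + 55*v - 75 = (v - 3)*(v^2 - 10*v + 25) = (v - 5)*(v - 3)*(v - 5)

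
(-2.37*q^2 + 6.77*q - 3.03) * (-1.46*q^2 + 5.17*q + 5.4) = 3.4602*q^4 - 22.1371*q^3 + 26.6267*q^2 + 20.8929*q - 16.362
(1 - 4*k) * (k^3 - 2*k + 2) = -4*k^4 + k^3 + 8*k^2 - 10*k + 2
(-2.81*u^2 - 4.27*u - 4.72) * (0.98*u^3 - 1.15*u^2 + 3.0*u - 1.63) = -2.7538*u^5 - 0.9531*u^4 - 8.1451*u^3 - 2.8017*u^2 - 7.1999*u + 7.6936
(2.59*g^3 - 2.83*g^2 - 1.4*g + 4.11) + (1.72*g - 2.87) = 2.59*g^3 - 2.83*g^2 + 0.32*g + 1.24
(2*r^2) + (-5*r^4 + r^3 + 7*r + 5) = -5*r^4 + r^3 + 2*r^2 + 7*r + 5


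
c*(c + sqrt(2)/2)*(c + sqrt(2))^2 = c^4 + 5*sqrt(2)*c^3/2 + 4*c^2 + sqrt(2)*c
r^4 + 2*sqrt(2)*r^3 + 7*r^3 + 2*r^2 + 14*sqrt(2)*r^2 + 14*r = r*(r + 7)*(r + sqrt(2))^2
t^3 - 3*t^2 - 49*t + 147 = (t - 7)*(t - 3)*(t + 7)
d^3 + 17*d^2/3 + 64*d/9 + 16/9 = (d + 1/3)*(d + 4/3)*(d + 4)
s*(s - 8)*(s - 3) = s^3 - 11*s^2 + 24*s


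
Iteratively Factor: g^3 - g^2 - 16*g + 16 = (g + 4)*(g^2 - 5*g + 4) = (g - 4)*(g + 4)*(g - 1)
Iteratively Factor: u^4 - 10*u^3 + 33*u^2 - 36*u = (u - 3)*(u^3 - 7*u^2 + 12*u) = (u - 3)^2*(u^2 - 4*u) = u*(u - 3)^2*(u - 4)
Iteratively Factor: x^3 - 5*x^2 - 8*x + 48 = (x - 4)*(x^2 - x - 12) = (x - 4)^2*(x + 3)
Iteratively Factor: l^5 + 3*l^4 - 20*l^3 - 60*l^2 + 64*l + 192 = (l + 4)*(l^4 - l^3 - 16*l^2 + 4*l + 48) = (l + 2)*(l + 4)*(l^3 - 3*l^2 - 10*l + 24) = (l - 2)*(l + 2)*(l + 4)*(l^2 - l - 12) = (l - 2)*(l + 2)*(l + 3)*(l + 4)*(l - 4)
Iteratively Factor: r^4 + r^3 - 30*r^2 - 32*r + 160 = (r + 4)*(r^3 - 3*r^2 - 18*r + 40) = (r - 2)*(r + 4)*(r^2 - r - 20) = (r - 2)*(r + 4)^2*(r - 5)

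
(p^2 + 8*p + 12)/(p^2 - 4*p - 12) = (p + 6)/(p - 6)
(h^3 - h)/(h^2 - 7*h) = (h^2 - 1)/(h - 7)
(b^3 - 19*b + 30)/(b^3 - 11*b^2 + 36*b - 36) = (b + 5)/(b - 6)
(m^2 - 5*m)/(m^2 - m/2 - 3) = 2*m*(5 - m)/(-2*m^2 + m + 6)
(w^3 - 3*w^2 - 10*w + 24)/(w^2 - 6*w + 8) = w + 3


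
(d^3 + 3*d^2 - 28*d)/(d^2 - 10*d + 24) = d*(d + 7)/(d - 6)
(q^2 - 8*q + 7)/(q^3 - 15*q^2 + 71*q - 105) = (q - 1)/(q^2 - 8*q + 15)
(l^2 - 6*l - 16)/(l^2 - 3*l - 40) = (l + 2)/(l + 5)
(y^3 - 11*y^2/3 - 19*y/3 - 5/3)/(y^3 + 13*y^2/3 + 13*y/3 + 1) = (y - 5)/(y + 3)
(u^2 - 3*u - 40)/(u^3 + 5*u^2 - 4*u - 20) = (u - 8)/(u^2 - 4)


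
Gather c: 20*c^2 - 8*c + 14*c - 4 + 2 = 20*c^2 + 6*c - 2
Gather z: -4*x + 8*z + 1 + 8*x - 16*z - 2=4*x - 8*z - 1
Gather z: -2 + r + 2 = r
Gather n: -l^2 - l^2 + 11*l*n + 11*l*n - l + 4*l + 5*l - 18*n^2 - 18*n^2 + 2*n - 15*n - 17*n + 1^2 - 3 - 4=-2*l^2 + 8*l - 36*n^2 + n*(22*l - 30) - 6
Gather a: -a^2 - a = -a^2 - a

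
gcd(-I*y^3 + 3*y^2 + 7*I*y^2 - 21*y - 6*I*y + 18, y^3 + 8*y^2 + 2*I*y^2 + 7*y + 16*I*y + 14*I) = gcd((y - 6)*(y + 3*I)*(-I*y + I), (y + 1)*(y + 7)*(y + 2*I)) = 1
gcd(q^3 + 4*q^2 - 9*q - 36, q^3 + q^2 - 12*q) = q^2 + q - 12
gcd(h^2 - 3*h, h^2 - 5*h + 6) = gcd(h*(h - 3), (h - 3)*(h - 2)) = h - 3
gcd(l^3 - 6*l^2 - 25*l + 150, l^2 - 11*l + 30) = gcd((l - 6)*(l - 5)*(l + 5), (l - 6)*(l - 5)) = l^2 - 11*l + 30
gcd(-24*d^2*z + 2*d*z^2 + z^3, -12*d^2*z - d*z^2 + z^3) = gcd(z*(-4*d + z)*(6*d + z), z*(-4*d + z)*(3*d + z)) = -4*d*z + z^2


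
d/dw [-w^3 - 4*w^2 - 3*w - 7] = -3*w^2 - 8*w - 3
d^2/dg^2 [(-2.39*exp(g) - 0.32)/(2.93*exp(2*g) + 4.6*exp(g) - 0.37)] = (-20.517911*exp(4*g) + 21.223748*exp(3*g) - 28.484874*exp(2*g) - 12.226628*exp(g) - 0.871831)*exp(g)/(25.153757*exp(6*g) + 118.47162*exp(5*g) + 176.467161*exp(4*g) + 67.41484*exp(3*g) - 22.284249*exp(2*g) + 1.88922*exp(g) - 0.050653)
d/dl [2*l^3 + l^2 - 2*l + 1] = 6*l^2 + 2*l - 2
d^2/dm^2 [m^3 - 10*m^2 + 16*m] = 6*m - 20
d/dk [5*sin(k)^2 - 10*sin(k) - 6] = 10*(sin(k) - 1)*cos(k)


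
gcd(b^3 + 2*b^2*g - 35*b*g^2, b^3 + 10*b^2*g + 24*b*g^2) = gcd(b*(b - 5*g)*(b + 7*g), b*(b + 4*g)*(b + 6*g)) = b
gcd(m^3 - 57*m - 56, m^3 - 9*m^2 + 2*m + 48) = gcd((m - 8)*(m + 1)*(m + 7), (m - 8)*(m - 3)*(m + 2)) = m - 8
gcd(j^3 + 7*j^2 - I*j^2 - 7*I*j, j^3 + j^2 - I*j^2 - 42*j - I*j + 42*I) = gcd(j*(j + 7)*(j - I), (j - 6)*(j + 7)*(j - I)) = j^2 + j*(7 - I) - 7*I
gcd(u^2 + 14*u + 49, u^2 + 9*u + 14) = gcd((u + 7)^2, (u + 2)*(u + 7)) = u + 7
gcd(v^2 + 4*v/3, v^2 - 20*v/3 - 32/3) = v + 4/3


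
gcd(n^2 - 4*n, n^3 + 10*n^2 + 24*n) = n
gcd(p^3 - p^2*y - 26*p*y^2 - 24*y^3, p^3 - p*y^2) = p + y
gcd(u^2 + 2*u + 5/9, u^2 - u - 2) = 1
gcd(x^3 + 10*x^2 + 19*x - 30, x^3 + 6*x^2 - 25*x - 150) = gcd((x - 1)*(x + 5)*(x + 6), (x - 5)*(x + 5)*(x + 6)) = x^2 + 11*x + 30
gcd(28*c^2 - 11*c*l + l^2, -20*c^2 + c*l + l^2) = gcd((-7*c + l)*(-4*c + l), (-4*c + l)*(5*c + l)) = 4*c - l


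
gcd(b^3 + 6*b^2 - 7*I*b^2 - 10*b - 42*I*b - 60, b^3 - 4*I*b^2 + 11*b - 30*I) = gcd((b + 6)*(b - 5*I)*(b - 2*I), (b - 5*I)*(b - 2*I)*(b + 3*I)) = b^2 - 7*I*b - 10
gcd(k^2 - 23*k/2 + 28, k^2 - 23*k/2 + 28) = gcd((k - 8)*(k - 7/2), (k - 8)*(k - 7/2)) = k^2 - 23*k/2 + 28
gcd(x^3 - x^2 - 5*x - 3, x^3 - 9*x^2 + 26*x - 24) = x - 3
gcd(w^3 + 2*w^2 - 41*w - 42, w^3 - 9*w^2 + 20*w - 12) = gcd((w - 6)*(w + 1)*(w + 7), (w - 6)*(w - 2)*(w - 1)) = w - 6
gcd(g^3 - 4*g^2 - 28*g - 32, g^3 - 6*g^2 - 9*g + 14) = g + 2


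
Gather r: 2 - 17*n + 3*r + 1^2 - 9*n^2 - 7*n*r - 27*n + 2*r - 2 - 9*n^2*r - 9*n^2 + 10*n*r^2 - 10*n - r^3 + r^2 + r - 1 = -18*n^2 - 54*n - r^3 + r^2*(10*n + 1) + r*(-9*n^2 - 7*n + 6)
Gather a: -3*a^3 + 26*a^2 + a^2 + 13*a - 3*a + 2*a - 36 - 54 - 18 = -3*a^3 + 27*a^2 + 12*a - 108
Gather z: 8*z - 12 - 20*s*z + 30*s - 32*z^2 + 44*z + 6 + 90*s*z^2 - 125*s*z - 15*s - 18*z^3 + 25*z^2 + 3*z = 15*s - 18*z^3 + z^2*(90*s - 7) + z*(55 - 145*s) - 6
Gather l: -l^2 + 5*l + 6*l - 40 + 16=-l^2 + 11*l - 24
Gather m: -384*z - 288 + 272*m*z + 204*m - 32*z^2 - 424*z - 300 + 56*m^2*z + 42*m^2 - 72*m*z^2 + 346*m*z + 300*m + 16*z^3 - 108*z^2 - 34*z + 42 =m^2*(56*z + 42) + m*(-72*z^2 + 618*z + 504) + 16*z^3 - 140*z^2 - 842*z - 546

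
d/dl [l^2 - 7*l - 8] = 2*l - 7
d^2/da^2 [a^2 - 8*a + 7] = 2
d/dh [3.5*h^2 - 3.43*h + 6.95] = 7.0*h - 3.43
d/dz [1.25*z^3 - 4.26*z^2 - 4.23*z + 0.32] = 3.75*z^2 - 8.52*z - 4.23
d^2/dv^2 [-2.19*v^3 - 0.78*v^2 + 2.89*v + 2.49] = -13.14*v - 1.56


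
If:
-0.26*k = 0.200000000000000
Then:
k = -0.77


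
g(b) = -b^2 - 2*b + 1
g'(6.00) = -14.00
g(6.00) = -47.00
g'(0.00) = -2.00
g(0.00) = 1.00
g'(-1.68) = 1.36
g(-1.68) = 1.54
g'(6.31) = -14.62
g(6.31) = -51.44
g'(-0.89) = -0.22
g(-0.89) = 1.99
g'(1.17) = -4.34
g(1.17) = -2.71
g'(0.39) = -2.78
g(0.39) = 0.07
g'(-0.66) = -0.68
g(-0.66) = 1.88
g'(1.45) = -4.90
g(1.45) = -4.00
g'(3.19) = -8.38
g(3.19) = -15.56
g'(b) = -2*b - 2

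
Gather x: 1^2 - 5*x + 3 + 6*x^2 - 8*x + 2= 6*x^2 - 13*x + 6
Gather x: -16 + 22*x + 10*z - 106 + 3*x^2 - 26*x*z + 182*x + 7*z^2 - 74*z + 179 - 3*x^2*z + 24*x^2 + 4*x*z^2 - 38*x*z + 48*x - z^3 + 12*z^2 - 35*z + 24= x^2*(27 - 3*z) + x*(4*z^2 - 64*z + 252) - z^3 + 19*z^2 - 99*z + 81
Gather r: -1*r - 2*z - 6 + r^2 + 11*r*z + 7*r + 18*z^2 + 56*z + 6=r^2 + r*(11*z + 6) + 18*z^2 + 54*z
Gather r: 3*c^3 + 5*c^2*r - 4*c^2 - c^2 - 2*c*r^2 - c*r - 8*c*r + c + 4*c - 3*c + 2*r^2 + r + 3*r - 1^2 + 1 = 3*c^3 - 5*c^2 + 2*c + r^2*(2 - 2*c) + r*(5*c^2 - 9*c + 4)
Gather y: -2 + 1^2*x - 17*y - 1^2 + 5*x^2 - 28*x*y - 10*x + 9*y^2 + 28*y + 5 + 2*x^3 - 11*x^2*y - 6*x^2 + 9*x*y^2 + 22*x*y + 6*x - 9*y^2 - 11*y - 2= 2*x^3 - x^2 + 9*x*y^2 - 3*x + y*(-11*x^2 - 6*x)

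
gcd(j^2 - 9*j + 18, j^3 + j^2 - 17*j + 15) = j - 3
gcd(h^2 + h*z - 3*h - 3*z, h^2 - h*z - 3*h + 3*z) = h - 3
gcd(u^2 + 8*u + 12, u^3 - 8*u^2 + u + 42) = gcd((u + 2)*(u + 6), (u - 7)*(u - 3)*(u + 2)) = u + 2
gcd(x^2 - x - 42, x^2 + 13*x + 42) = x + 6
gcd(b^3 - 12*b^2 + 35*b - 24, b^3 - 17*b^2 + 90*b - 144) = b^2 - 11*b + 24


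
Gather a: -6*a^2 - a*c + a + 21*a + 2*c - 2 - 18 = -6*a^2 + a*(22 - c) + 2*c - 20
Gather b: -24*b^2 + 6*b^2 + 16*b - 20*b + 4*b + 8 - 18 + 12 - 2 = -18*b^2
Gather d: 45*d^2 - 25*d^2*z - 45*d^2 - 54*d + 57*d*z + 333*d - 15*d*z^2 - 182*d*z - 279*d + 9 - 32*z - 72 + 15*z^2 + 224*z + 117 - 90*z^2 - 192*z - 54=-25*d^2*z + d*(-15*z^2 - 125*z) - 75*z^2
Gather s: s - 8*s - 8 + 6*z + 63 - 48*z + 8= -7*s - 42*z + 63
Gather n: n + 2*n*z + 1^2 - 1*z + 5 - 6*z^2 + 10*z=n*(2*z + 1) - 6*z^2 + 9*z + 6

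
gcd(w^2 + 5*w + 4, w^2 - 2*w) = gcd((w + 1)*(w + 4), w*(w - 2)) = 1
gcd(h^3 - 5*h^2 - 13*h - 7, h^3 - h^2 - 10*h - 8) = h + 1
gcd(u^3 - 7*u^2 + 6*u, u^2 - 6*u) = u^2 - 6*u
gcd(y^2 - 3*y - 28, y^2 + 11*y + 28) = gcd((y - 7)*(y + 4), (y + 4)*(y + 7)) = y + 4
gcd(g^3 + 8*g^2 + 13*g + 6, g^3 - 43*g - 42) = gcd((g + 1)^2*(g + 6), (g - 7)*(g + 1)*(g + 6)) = g^2 + 7*g + 6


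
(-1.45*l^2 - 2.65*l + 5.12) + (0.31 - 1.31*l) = -1.45*l^2 - 3.96*l + 5.43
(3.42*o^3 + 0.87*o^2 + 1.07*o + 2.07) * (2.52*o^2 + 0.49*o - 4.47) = 8.6184*o^5 + 3.8682*o^4 - 12.1647*o^3 + 1.8518*o^2 - 3.7686*o - 9.2529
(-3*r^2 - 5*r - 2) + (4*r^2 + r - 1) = r^2 - 4*r - 3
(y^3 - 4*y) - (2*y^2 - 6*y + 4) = y^3 - 2*y^2 + 2*y - 4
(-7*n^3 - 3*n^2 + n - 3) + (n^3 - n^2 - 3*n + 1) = -6*n^3 - 4*n^2 - 2*n - 2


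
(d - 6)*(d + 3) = d^2 - 3*d - 18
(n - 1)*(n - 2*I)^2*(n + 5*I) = n^4 - n^3 + I*n^3 + 16*n^2 - I*n^2 - 16*n - 20*I*n + 20*I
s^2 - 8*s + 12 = (s - 6)*(s - 2)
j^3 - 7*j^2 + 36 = (j - 6)*(j - 3)*(j + 2)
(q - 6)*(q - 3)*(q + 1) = q^3 - 8*q^2 + 9*q + 18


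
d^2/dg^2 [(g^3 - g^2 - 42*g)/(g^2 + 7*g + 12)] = 4*(g^3 + 144*g^2 + 972*g + 1692)/(g^6 + 21*g^5 + 183*g^4 + 847*g^3 + 2196*g^2 + 3024*g + 1728)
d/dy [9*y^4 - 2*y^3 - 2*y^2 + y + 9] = 36*y^3 - 6*y^2 - 4*y + 1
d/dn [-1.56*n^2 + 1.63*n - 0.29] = 1.63 - 3.12*n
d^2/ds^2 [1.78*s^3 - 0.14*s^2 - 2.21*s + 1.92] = 10.68*s - 0.28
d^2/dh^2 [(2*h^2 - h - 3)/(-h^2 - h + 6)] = 6*(h^3 - 9*h^2 + 9*h - 15)/(h^6 + 3*h^5 - 15*h^4 - 35*h^3 + 90*h^2 + 108*h - 216)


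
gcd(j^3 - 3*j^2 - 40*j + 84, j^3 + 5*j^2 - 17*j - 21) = 1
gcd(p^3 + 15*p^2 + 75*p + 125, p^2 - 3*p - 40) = p + 5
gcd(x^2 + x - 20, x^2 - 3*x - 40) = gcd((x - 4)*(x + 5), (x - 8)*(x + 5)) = x + 5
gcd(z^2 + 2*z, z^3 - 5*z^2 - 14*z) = z^2 + 2*z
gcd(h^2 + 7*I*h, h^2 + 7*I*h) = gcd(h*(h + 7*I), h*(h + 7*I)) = h^2 + 7*I*h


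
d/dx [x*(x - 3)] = 2*x - 3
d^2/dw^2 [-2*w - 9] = 0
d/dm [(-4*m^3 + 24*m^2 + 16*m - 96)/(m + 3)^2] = 4*(-m^3 - 9*m^2 + 32*m + 60)/(m^3 + 9*m^2 + 27*m + 27)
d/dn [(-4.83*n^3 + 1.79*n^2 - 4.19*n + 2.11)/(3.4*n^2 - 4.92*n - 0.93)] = (-16.422*n^4 + 47.5272*n^3 + 18.9149*n^2 - 17.6774*n + 14.2779)/(11.56*n^4 - 33.456*n^3 + 17.8824*n^2 + 9.1512*n + 0.8649)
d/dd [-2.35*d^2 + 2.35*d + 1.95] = 2.35 - 4.7*d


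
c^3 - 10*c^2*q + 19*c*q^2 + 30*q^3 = (c - 6*q)*(c - 5*q)*(c + q)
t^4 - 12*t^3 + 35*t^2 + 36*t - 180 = (t - 6)*(t - 5)*(t - 3)*(t + 2)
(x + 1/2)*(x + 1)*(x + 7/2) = x^3 + 5*x^2 + 23*x/4 + 7/4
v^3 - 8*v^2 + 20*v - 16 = (v - 4)*(v - 2)^2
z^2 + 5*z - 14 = (z - 2)*(z + 7)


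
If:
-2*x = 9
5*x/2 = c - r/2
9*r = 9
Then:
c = -43/4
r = 1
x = -9/2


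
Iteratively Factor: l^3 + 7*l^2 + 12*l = (l + 4)*(l^2 + 3*l) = l*(l + 4)*(l + 3)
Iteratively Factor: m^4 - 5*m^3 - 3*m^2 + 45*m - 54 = (m - 3)*(m^3 - 2*m^2 - 9*m + 18) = (m - 3)^2*(m^2 + m - 6) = (m - 3)^2*(m + 3)*(m - 2)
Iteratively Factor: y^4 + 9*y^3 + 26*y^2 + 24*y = (y + 4)*(y^3 + 5*y^2 + 6*y) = (y + 3)*(y + 4)*(y^2 + 2*y) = (y + 2)*(y + 3)*(y + 4)*(y)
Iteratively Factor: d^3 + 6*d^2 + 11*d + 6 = (d + 3)*(d^2 + 3*d + 2) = (d + 2)*(d + 3)*(d + 1)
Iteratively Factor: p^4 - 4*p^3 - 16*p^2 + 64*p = (p - 4)*(p^3 - 16*p) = (p - 4)^2*(p^2 + 4*p) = p*(p - 4)^2*(p + 4)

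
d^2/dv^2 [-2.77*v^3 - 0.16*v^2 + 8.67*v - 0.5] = -16.62*v - 0.32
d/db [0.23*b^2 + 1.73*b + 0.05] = 0.46*b + 1.73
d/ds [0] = 0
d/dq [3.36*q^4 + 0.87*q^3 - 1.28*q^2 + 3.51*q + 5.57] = 13.44*q^3 + 2.61*q^2 - 2.56*q + 3.51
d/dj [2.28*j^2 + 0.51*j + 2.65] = 4.56*j + 0.51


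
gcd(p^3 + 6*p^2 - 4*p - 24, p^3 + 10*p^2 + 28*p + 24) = p^2 + 8*p + 12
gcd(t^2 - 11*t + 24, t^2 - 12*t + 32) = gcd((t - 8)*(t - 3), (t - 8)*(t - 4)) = t - 8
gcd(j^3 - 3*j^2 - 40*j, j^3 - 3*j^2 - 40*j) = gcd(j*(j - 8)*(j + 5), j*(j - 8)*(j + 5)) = j^3 - 3*j^2 - 40*j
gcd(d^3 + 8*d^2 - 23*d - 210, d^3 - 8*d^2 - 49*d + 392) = d + 7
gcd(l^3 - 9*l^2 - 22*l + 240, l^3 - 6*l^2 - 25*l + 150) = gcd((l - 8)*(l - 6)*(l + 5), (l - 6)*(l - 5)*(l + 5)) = l^2 - l - 30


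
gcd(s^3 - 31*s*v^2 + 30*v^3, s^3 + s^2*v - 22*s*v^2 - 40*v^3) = s - 5*v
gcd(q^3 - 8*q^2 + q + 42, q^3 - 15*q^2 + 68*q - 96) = q - 3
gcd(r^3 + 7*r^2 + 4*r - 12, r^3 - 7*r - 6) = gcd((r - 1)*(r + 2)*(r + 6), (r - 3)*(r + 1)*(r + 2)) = r + 2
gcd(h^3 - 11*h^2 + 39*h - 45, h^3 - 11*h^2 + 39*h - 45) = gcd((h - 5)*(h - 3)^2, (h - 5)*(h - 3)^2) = h^3 - 11*h^2 + 39*h - 45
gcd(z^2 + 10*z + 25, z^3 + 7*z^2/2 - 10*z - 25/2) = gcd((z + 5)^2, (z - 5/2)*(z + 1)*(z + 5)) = z + 5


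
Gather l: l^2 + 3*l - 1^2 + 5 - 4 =l^2 + 3*l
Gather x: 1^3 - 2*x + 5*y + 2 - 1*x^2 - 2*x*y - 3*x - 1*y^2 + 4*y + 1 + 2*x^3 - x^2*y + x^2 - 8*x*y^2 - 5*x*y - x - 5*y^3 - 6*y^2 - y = 2*x^3 - x^2*y + x*(-8*y^2 - 7*y - 6) - 5*y^3 - 7*y^2 + 8*y + 4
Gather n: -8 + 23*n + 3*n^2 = 3*n^2 + 23*n - 8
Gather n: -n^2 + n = -n^2 + n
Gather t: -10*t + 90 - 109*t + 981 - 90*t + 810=1881 - 209*t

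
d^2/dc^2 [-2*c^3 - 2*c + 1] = -12*c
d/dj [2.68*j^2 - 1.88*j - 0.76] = 5.36*j - 1.88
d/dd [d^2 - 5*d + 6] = 2*d - 5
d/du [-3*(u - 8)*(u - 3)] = 33 - 6*u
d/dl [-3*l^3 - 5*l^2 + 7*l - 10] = -9*l^2 - 10*l + 7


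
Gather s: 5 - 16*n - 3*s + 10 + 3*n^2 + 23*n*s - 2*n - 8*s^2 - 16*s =3*n^2 - 18*n - 8*s^2 + s*(23*n - 19) + 15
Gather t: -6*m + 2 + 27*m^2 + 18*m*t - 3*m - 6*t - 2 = 27*m^2 - 9*m + t*(18*m - 6)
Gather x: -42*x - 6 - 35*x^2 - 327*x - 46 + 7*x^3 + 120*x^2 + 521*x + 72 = 7*x^3 + 85*x^2 + 152*x + 20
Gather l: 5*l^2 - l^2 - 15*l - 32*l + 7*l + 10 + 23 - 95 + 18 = 4*l^2 - 40*l - 44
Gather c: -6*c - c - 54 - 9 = -7*c - 63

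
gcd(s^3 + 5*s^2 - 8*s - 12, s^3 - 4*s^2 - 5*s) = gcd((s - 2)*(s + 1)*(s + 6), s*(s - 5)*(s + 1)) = s + 1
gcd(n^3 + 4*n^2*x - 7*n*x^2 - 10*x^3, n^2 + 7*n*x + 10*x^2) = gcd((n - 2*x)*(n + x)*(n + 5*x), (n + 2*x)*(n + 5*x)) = n + 5*x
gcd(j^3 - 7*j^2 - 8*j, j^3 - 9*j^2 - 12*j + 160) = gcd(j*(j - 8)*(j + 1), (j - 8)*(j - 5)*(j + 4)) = j - 8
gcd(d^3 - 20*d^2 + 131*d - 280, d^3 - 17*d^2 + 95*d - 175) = d^2 - 12*d + 35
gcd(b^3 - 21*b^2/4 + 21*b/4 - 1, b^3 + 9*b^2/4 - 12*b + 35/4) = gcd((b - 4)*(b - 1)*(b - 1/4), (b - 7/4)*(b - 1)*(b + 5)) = b - 1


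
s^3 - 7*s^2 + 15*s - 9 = (s - 3)^2*(s - 1)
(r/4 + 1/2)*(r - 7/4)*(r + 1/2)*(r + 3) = r^4/4 + 15*r^3/16 - 9*r^2/32 - 95*r/32 - 21/16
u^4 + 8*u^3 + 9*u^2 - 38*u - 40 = (u - 2)*(u + 1)*(u + 4)*(u + 5)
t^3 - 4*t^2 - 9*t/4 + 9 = (t - 4)*(t - 3/2)*(t + 3/2)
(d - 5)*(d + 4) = d^2 - d - 20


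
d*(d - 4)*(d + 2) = d^3 - 2*d^2 - 8*d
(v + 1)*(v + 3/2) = v^2 + 5*v/2 + 3/2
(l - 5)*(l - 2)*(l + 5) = l^3 - 2*l^2 - 25*l + 50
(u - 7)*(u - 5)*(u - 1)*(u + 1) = u^4 - 12*u^3 + 34*u^2 + 12*u - 35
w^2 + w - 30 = (w - 5)*(w + 6)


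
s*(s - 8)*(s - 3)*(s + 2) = s^4 - 9*s^3 + 2*s^2 + 48*s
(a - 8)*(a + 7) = a^2 - a - 56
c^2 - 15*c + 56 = (c - 8)*(c - 7)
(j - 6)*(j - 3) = j^2 - 9*j + 18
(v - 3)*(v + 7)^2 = v^3 + 11*v^2 + 7*v - 147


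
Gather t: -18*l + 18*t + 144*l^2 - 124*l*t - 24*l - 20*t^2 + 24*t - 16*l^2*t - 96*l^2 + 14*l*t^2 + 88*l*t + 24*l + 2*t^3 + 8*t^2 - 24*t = 48*l^2 - 18*l + 2*t^3 + t^2*(14*l - 12) + t*(-16*l^2 - 36*l + 18)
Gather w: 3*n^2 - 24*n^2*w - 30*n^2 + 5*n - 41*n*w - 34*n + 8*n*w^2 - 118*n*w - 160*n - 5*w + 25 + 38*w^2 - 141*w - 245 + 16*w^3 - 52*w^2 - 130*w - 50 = -27*n^2 - 189*n + 16*w^3 + w^2*(8*n - 14) + w*(-24*n^2 - 159*n - 276) - 270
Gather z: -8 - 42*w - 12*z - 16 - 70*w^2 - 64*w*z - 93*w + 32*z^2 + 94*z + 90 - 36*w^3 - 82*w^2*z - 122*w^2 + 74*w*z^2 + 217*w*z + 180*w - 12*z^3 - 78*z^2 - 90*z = -36*w^3 - 192*w^2 + 45*w - 12*z^3 + z^2*(74*w - 46) + z*(-82*w^2 + 153*w - 8) + 66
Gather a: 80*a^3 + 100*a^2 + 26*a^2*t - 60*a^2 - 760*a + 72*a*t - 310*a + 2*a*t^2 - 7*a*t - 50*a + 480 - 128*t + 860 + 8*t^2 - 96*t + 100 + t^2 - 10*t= 80*a^3 + a^2*(26*t + 40) + a*(2*t^2 + 65*t - 1120) + 9*t^2 - 234*t + 1440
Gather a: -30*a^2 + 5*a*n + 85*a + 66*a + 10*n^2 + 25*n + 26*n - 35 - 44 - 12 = -30*a^2 + a*(5*n + 151) + 10*n^2 + 51*n - 91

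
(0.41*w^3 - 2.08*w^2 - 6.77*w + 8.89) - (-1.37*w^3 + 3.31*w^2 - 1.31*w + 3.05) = 1.78*w^3 - 5.39*w^2 - 5.46*w + 5.84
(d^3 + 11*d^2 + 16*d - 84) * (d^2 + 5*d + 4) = d^5 + 16*d^4 + 75*d^3 + 40*d^2 - 356*d - 336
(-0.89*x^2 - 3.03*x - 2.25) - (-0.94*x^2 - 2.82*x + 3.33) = 0.0499999999999999*x^2 - 0.21*x - 5.58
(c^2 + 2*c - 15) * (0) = 0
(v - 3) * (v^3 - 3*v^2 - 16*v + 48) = v^4 - 6*v^3 - 7*v^2 + 96*v - 144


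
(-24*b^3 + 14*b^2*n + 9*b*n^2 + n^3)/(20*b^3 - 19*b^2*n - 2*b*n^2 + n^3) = (-6*b - n)/(5*b - n)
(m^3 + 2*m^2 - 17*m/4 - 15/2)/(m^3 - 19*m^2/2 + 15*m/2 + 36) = (m^2 + m/2 - 5)/(m^2 - 11*m + 24)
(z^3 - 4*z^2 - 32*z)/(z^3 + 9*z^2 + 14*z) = (z^2 - 4*z - 32)/(z^2 + 9*z + 14)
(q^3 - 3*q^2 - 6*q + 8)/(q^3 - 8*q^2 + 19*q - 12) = (q + 2)/(q - 3)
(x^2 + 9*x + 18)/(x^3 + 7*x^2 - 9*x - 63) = (x + 6)/(x^2 + 4*x - 21)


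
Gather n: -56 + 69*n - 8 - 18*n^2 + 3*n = -18*n^2 + 72*n - 64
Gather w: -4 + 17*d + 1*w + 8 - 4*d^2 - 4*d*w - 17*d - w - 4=-4*d^2 - 4*d*w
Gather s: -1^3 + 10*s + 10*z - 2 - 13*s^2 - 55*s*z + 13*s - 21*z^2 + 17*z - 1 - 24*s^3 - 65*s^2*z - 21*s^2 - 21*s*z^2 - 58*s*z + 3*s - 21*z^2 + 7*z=-24*s^3 + s^2*(-65*z - 34) + s*(-21*z^2 - 113*z + 26) - 42*z^2 + 34*z - 4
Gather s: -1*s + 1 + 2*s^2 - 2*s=2*s^2 - 3*s + 1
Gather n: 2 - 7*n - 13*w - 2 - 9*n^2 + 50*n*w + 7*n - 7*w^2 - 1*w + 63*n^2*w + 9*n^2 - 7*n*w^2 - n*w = 63*n^2*w + n*(-7*w^2 + 49*w) - 7*w^2 - 14*w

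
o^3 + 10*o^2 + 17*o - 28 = (o - 1)*(o + 4)*(o + 7)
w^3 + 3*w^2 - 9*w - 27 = (w - 3)*(w + 3)^2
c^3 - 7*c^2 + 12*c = c*(c - 4)*(c - 3)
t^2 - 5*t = t*(t - 5)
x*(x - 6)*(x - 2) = x^3 - 8*x^2 + 12*x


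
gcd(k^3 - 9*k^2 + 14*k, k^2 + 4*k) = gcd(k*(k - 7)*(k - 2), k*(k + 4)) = k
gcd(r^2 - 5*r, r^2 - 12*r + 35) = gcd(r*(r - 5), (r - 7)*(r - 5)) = r - 5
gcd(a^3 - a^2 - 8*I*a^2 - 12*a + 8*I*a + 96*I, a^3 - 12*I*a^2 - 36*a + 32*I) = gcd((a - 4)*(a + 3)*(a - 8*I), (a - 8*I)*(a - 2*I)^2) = a - 8*I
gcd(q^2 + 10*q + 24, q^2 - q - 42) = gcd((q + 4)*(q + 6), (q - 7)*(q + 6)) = q + 6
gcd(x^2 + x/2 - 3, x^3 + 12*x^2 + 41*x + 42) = x + 2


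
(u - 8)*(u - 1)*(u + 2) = u^3 - 7*u^2 - 10*u + 16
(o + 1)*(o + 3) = o^2 + 4*o + 3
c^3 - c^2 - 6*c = c*(c - 3)*(c + 2)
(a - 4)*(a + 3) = a^2 - a - 12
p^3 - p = p*(p - 1)*(p + 1)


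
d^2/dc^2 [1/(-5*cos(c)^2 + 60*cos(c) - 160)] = (4*sin(c)^4 - 18*sin(c)^2 + 429*cos(c) - 9*cos(3*c) - 210)/(5*(cos(c) - 8)^3*(cos(c) - 4)^3)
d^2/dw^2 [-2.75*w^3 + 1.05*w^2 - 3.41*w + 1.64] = 2.1 - 16.5*w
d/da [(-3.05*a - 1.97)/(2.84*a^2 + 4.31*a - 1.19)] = (8.662*a^2 + 11.1896*a + 12.1202)/(8.0656*a^4 + 24.4808*a^3 + 11.8169*a^2 - 10.2578*a + 1.4161)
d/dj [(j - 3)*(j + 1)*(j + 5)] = 3*j^2 + 6*j - 13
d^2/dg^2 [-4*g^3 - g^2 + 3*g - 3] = -24*g - 2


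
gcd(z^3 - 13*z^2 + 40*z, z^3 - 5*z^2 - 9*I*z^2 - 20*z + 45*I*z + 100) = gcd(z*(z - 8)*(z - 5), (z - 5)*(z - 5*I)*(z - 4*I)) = z - 5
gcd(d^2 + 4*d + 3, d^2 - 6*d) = 1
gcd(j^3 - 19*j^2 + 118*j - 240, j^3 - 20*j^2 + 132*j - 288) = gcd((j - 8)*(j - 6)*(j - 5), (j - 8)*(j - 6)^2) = j^2 - 14*j + 48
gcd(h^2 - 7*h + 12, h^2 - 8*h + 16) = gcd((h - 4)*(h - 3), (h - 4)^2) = h - 4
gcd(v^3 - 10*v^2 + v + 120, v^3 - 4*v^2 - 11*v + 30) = v^2 - 2*v - 15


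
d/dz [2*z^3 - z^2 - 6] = 2*z*(3*z - 1)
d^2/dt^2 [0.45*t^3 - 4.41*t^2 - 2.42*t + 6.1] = 2.7*t - 8.82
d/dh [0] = 0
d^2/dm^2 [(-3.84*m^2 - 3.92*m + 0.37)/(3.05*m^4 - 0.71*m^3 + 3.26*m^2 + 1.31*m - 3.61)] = (-214.3296*m^8 - 387.69648*m^7 + 277.149412*m^6 - 85.6402019999998*m^5 - 819.285048*m^4 - 791.034196*m^3 - 80.16525*m^2 - 273.006822*m - 127.183994)/(28.372625*m^12 - 19.814325*m^11 + 95.590965*m^10 - 6.15626599999999*m^9 - 15.594267*m^8 + 104.401035*m^7 - 188.669248*m^6 + 1.70288099999999*m^5 + 41.076231*m^4 - 118.011478*m^3 + 108.868575*m^2 + 51.216153*m - 47.045881)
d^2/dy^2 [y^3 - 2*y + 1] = 6*y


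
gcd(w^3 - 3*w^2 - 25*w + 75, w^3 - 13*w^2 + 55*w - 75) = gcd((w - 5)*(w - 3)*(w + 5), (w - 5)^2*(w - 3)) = w^2 - 8*w + 15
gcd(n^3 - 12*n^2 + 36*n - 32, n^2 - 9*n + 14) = n - 2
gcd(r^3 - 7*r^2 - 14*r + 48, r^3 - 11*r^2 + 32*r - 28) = r - 2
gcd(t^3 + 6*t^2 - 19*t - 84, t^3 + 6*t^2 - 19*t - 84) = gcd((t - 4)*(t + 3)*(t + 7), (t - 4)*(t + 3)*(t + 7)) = t^3 + 6*t^2 - 19*t - 84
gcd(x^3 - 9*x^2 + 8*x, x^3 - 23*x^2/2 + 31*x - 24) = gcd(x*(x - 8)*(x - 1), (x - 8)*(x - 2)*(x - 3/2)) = x - 8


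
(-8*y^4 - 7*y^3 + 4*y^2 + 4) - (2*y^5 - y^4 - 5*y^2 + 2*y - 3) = -2*y^5 - 7*y^4 - 7*y^3 + 9*y^2 - 2*y + 7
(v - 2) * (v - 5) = v^2 - 7*v + 10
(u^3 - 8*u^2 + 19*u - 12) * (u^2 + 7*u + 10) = u^5 - u^4 - 27*u^3 + 41*u^2 + 106*u - 120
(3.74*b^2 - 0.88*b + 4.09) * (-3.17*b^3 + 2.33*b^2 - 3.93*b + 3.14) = -11.8558*b^5 + 11.5038*b^4 - 29.7139*b^3 + 24.7317*b^2 - 18.8369*b + 12.8426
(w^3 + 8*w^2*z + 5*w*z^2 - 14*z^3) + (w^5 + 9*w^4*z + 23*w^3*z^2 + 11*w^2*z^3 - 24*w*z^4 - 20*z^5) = w^5 + 9*w^4*z + 23*w^3*z^2 + w^3 + 11*w^2*z^3 + 8*w^2*z - 24*w*z^4 + 5*w*z^2 - 20*z^5 - 14*z^3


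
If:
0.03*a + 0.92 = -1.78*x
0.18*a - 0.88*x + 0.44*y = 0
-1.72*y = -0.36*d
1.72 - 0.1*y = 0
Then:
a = -41.18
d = 82.18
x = 0.18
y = 17.20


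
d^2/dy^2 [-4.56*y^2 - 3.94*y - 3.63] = -9.12000000000000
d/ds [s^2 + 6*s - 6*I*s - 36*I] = 2*s + 6 - 6*I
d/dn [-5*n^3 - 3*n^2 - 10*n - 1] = -15*n^2 - 6*n - 10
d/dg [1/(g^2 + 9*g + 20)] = (-2*g - 9)/(g^2 + 9*g + 20)^2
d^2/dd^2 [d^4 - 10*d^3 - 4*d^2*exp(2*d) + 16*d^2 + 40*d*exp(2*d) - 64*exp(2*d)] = -16*d^2*exp(2*d) + 12*d^2 + 128*d*exp(2*d) - 60*d - 104*exp(2*d) + 32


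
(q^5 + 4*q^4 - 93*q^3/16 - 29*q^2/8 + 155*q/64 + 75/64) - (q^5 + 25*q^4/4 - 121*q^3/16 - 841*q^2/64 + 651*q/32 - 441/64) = -9*q^4/4 + 7*q^3/4 + 609*q^2/64 - 1147*q/64 + 129/16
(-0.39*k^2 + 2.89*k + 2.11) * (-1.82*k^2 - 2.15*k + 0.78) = 0.7098*k^4 - 4.4213*k^3 - 10.3579*k^2 - 2.2823*k + 1.6458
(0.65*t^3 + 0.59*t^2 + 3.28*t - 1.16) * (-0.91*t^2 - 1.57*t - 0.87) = -0.5915*t^5 - 1.5574*t^4 - 4.4766*t^3 - 4.6073*t^2 - 1.0324*t + 1.0092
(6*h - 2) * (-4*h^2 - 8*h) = -24*h^3 - 40*h^2 + 16*h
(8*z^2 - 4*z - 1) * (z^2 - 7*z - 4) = 8*z^4 - 60*z^3 - 5*z^2 + 23*z + 4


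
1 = 1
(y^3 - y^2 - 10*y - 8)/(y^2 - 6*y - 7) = (y^2 - 2*y - 8)/(y - 7)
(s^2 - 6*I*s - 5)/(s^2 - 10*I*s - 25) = (s - I)/(s - 5*I)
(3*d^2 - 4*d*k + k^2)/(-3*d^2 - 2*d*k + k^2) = (-d + k)/(d + k)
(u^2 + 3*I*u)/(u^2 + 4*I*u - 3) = u/(u + I)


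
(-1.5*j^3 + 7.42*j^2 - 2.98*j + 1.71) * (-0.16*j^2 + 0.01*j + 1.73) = 0.24*j^5 - 1.2022*j^4 - 2.044*j^3 + 12.5332*j^2 - 5.1383*j + 2.9583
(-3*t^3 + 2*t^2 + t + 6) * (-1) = 3*t^3 - 2*t^2 - t - 6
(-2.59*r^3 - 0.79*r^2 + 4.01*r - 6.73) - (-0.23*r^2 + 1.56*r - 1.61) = -2.59*r^3 - 0.56*r^2 + 2.45*r - 5.12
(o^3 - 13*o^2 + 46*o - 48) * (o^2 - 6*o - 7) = o^5 - 19*o^4 + 117*o^3 - 233*o^2 - 34*o + 336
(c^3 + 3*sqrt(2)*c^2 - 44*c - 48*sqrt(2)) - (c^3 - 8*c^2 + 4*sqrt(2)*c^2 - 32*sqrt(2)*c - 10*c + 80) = -sqrt(2)*c^2 + 8*c^2 - 34*c + 32*sqrt(2)*c - 80 - 48*sqrt(2)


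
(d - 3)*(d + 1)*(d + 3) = d^3 + d^2 - 9*d - 9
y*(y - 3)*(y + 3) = y^3 - 9*y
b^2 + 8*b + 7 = (b + 1)*(b + 7)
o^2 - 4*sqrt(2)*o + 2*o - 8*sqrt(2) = (o + 2)*(o - 4*sqrt(2))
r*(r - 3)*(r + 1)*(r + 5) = r^4 + 3*r^3 - 13*r^2 - 15*r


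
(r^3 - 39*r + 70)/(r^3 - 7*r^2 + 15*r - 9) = (r^3 - 39*r + 70)/(r^3 - 7*r^2 + 15*r - 9)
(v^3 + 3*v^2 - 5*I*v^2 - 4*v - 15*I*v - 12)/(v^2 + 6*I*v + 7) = (v^2 + v*(3 - 4*I) - 12*I)/(v + 7*I)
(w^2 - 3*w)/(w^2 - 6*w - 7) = w*(3 - w)/(-w^2 + 6*w + 7)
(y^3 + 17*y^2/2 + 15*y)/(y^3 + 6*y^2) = (y + 5/2)/y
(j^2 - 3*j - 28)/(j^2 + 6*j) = (j^2 - 3*j - 28)/(j*(j + 6))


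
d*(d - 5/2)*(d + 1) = d^3 - 3*d^2/2 - 5*d/2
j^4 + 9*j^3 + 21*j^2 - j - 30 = (j - 1)*(j + 2)*(j + 3)*(j + 5)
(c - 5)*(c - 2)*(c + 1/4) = c^3 - 27*c^2/4 + 33*c/4 + 5/2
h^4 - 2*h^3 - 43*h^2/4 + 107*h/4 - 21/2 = (h - 3)*(h - 2)*(h - 1/2)*(h + 7/2)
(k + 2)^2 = k^2 + 4*k + 4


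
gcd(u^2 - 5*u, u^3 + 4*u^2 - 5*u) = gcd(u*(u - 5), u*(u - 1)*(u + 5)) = u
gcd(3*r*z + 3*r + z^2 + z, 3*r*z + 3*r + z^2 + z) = 3*r*z + 3*r + z^2 + z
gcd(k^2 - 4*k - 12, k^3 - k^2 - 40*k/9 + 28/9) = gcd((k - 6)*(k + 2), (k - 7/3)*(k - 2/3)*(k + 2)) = k + 2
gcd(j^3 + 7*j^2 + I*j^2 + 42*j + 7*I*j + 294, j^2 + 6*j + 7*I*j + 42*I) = j + 7*I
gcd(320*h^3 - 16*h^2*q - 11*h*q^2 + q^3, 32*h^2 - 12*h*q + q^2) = -8*h + q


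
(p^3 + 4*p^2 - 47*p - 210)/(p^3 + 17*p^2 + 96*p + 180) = (p - 7)/(p + 6)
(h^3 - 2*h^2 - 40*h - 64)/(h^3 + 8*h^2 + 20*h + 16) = (h - 8)/(h + 2)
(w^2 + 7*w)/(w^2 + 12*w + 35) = w/(w + 5)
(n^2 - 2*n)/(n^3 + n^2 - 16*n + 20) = n/(n^2 + 3*n - 10)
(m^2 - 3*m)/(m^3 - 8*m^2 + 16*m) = (m - 3)/(m^2 - 8*m + 16)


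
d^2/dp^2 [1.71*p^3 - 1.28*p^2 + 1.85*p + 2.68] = 10.26*p - 2.56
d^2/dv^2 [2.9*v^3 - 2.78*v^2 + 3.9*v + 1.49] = 17.4*v - 5.56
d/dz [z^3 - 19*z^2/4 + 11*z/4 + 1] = 3*z^2 - 19*z/2 + 11/4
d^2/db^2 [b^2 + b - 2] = 2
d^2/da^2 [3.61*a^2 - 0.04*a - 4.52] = 7.22000000000000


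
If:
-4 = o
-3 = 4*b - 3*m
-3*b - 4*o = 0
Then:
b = 16/3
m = 73/9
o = -4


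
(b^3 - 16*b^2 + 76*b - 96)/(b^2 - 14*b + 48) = b - 2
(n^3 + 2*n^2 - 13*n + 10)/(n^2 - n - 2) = (n^2 + 4*n - 5)/(n + 1)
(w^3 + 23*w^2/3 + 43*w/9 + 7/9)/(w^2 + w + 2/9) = (3*w^2 + 22*w + 7)/(3*w + 2)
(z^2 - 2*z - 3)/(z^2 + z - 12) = (z + 1)/(z + 4)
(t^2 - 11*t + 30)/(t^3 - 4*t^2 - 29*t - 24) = (-t^2 + 11*t - 30)/(-t^3 + 4*t^2 + 29*t + 24)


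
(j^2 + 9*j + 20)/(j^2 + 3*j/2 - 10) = 2*(j + 5)/(2*j - 5)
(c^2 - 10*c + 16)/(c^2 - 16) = (c^2 - 10*c + 16)/(c^2 - 16)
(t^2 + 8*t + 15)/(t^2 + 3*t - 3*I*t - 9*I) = (t + 5)/(t - 3*I)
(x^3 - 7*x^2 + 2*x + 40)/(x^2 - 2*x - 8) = x - 5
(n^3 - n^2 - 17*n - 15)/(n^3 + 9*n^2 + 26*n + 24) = (n^2 - 4*n - 5)/(n^2 + 6*n + 8)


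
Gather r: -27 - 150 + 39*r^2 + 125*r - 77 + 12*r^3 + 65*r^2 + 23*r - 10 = 12*r^3 + 104*r^2 + 148*r - 264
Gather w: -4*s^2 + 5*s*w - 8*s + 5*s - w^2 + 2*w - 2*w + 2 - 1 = -4*s^2 + 5*s*w - 3*s - w^2 + 1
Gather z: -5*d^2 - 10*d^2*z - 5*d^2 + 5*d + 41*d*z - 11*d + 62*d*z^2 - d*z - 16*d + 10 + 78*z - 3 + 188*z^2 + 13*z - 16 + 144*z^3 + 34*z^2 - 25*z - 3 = -10*d^2 - 22*d + 144*z^3 + z^2*(62*d + 222) + z*(-10*d^2 + 40*d + 66) - 12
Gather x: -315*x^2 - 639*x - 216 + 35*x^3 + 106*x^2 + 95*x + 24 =35*x^3 - 209*x^2 - 544*x - 192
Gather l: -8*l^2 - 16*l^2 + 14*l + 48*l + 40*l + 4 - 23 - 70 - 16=-24*l^2 + 102*l - 105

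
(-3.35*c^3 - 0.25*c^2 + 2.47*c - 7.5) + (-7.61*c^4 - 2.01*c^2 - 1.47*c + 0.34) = -7.61*c^4 - 3.35*c^3 - 2.26*c^2 + 1.0*c - 7.16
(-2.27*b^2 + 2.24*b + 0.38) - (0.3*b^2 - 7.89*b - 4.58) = -2.57*b^2 + 10.13*b + 4.96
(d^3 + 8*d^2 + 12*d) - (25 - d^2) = d^3 + 9*d^2 + 12*d - 25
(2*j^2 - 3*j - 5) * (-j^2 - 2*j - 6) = -2*j^4 - j^3 - j^2 + 28*j + 30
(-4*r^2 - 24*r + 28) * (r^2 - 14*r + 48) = -4*r^4 + 32*r^3 + 172*r^2 - 1544*r + 1344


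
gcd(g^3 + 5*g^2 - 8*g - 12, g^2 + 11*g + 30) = g + 6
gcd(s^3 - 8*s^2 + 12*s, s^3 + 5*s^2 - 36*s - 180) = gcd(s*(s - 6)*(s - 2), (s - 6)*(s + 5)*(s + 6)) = s - 6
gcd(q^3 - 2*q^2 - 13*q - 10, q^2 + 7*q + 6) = q + 1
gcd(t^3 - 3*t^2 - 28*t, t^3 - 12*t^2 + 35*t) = t^2 - 7*t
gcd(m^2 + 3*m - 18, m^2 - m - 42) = m + 6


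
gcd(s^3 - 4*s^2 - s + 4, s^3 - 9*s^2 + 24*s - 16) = s^2 - 5*s + 4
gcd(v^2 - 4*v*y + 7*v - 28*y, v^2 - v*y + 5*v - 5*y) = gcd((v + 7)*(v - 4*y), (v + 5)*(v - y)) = 1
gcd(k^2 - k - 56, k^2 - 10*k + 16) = k - 8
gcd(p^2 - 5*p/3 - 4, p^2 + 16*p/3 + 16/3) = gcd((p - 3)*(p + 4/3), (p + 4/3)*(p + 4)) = p + 4/3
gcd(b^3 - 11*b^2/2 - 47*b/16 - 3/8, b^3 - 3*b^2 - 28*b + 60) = b - 6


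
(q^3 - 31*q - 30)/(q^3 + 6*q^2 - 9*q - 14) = (q^2 - q - 30)/(q^2 + 5*q - 14)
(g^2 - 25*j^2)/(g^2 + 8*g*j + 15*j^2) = (g - 5*j)/(g + 3*j)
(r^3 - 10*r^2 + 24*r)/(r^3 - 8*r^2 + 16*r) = (r - 6)/(r - 4)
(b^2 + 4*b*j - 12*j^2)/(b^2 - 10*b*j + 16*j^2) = (b + 6*j)/(b - 8*j)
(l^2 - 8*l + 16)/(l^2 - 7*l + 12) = (l - 4)/(l - 3)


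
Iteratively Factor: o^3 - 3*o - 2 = (o + 1)*(o^2 - o - 2) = (o + 1)^2*(o - 2)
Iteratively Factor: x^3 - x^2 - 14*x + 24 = (x - 3)*(x^2 + 2*x - 8) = (x - 3)*(x + 4)*(x - 2)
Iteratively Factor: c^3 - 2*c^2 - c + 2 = (c + 1)*(c^2 - 3*c + 2) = (c - 1)*(c + 1)*(c - 2)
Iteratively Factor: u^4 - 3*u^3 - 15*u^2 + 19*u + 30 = (u + 3)*(u^3 - 6*u^2 + 3*u + 10) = (u - 5)*(u + 3)*(u^2 - u - 2) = (u - 5)*(u - 2)*(u + 3)*(u + 1)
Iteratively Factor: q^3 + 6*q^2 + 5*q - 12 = (q + 3)*(q^2 + 3*q - 4) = (q + 3)*(q + 4)*(q - 1)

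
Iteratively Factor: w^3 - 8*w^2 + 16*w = (w)*(w^2 - 8*w + 16) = w*(w - 4)*(w - 4)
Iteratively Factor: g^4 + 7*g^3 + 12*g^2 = (g + 4)*(g^3 + 3*g^2) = g*(g + 4)*(g^2 + 3*g) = g^2*(g + 4)*(g + 3)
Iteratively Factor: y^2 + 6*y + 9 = (y + 3)*(y + 3)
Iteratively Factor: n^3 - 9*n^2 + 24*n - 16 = (n - 4)*(n^2 - 5*n + 4) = (n - 4)*(n - 1)*(n - 4)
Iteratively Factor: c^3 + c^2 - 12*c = (c + 4)*(c^2 - 3*c) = (c - 3)*(c + 4)*(c)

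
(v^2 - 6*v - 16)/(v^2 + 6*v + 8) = (v - 8)/(v + 4)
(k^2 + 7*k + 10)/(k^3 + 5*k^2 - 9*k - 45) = (k + 2)/(k^2 - 9)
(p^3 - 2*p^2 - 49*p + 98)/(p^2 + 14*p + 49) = (p^2 - 9*p + 14)/(p + 7)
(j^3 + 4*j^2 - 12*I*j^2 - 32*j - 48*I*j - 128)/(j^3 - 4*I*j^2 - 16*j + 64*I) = (j - 8*I)/(j - 4)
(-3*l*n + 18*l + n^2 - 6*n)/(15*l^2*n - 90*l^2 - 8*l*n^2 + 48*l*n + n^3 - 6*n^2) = -1/(5*l - n)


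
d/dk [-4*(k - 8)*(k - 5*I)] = -8*k + 32 + 20*I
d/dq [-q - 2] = -1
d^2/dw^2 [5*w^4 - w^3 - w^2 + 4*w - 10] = 60*w^2 - 6*w - 2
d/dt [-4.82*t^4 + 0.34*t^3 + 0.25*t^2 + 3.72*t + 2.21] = -19.28*t^3 + 1.02*t^2 + 0.5*t + 3.72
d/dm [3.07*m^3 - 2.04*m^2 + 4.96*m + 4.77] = 9.21*m^2 - 4.08*m + 4.96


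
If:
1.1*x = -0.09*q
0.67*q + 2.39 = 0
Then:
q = -3.57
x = 0.29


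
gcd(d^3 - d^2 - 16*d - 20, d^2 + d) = 1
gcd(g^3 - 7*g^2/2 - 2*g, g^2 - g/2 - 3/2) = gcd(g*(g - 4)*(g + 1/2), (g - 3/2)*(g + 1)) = 1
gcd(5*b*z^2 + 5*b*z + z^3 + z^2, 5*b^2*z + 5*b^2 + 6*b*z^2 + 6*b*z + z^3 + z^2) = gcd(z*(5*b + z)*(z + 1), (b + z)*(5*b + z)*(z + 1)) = 5*b*z + 5*b + z^2 + z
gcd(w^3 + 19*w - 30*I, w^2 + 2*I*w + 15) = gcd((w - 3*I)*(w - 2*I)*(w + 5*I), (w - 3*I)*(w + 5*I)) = w^2 + 2*I*w + 15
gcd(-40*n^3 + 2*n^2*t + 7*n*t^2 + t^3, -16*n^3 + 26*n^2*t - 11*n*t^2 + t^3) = -2*n + t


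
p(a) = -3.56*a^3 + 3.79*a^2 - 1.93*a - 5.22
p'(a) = -10.68*a^2 + 7.58*a - 1.93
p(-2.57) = 85.20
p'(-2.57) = -91.95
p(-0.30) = -4.20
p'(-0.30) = -5.17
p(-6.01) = 916.09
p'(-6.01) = -433.25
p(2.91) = -66.47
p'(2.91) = -70.31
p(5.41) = -468.43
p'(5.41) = -273.51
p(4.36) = -236.65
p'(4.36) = -171.90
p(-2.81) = 109.12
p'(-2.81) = -107.56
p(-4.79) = 482.23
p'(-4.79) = -283.28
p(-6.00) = 911.76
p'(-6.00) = -431.89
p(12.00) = -5634.30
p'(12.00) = -1448.89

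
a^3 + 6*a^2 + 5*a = a*(a + 1)*(a + 5)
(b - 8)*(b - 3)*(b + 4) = b^3 - 7*b^2 - 20*b + 96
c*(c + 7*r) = c^2 + 7*c*r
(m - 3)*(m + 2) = m^2 - m - 6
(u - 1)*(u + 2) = u^2 + u - 2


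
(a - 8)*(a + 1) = a^2 - 7*a - 8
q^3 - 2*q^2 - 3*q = q*(q - 3)*(q + 1)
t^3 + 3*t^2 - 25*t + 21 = (t - 3)*(t - 1)*(t + 7)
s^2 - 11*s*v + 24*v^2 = (s - 8*v)*(s - 3*v)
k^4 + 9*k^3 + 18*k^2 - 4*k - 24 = (k - 1)*(k + 2)^2*(k + 6)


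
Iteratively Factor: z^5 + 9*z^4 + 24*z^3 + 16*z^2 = (z + 4)*(z^4 + 5*z^3 + 4*z^2) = z*(z + 4)*(z^3 + 5*z^2 + 4*z) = z*(z + 4)^2*(z^2 + z) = z^2*(z + 4)^2*(z + 1)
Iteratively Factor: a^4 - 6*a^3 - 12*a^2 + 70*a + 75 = (a - 5)*(a^3 - a^2 - 17*a - 15) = (a - 5)*(a + 1)*(a^2 - 2*a - 15) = (a - 5)^2*(a + 1)*(a + 3)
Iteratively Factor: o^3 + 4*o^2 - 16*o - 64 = (o + 4)*(o^2 - 16) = (o + 4)^2*(o - 4)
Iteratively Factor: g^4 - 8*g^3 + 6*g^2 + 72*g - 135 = (g + 3)*(g^3 - 11*g^2 + 39*g - 45) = (g - 3)*(g + 3)*(g^2 - 8*g + 15) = (g - 5)*(g - 3)*(g + 3)*(g - 3)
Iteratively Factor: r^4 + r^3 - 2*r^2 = (r)*(r^3 + r^2 - 2*r) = r^2*(r^2 + r - 2) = r^2*(r - 1)*(r + 2)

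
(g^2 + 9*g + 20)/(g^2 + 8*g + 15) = (g + 4)/(g + 3)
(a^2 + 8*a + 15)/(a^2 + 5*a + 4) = (a^2 + 8*a + 15)/(a^2 + 5*a + 4)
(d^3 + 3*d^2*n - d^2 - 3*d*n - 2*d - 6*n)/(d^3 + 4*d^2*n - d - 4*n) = (d^2 + 3*d*n - 2*d - 6*n)/(d^2 + 4*d*n - d - 4*n)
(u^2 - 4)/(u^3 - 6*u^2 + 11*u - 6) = (u + 2)/(u^2 - 4*u + 3)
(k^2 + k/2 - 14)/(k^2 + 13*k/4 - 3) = 2*(2*k - 7)/(4*k - 3)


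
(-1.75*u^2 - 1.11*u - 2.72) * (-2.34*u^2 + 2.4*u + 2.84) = 4.095*u^4 - 1.6026*u^3 - 1.2692*u^2 - 9.6804*u - 7.7248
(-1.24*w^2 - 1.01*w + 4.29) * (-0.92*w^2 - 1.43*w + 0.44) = 1.1408*w^4 + 2.7024*w^3 - 3.0481*w^2 - 6.5791*w + 1.8876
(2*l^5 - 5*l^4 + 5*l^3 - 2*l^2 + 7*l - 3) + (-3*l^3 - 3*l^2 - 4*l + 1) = 2*l^5 - 5*l^4 + 2*l^3 - 5*l^2 + 3*l - 2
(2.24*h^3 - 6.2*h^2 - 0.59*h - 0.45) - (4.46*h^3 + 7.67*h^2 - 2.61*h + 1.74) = -2.22*h^3 - 13.87*h^2 + 2.02*h - 2.19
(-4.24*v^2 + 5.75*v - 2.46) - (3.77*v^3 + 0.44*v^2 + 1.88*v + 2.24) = -3.77*v^3 - 4.68*v^2 + 3.87*v - 4.7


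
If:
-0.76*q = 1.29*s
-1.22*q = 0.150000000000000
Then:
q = -0.12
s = 0.07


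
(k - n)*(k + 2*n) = k^2 + k*n - 2*n^2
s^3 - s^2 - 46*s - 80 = (s - 8)*(s + 2)*(s + 5)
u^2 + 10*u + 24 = (u + 4)*(u + 6)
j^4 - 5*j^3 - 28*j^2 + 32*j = j*(j - 8)*(j - 1)*(j + 4)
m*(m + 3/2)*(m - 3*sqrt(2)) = m^3 - 3*sqrt(2)*m^2 + 3*m^2/2 - 9*sqrt(2)*m/2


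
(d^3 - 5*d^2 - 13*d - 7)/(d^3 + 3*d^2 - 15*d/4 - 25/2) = 4*(d^3 - 5*d^2 - 13*d - 7)/(4*d^3 + 12*d^2 - 15*d - 50)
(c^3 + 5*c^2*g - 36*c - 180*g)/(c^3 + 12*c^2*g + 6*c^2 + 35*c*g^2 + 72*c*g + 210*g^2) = (c - 6)/(c + 7*g)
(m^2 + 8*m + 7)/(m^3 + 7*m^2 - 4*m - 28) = (m + 1)/(m^2 - 4)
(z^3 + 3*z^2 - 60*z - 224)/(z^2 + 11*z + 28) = z - 8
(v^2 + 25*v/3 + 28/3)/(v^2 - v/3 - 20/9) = 3*(v + 7)/(3*v - 5)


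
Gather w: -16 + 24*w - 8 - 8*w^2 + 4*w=-8*w^2 + 28*w - 24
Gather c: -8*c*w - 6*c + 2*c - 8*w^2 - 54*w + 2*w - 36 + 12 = c*(-8*w - 4) - 8*w^2 - 52*w - 24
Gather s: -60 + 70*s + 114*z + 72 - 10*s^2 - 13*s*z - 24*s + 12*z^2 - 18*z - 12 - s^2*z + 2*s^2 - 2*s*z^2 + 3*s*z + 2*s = s^2*(-z - 8) + s*(-2*z^2 - 10*z + 48) + 12*z^2 + 96*z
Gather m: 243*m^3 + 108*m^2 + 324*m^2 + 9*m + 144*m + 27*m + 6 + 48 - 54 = 243*m^3 + 432*m^2 + 180*m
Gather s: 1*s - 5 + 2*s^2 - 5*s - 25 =2*s^2 - 4*s - 30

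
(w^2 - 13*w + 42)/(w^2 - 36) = (w - 7)/(w + 6)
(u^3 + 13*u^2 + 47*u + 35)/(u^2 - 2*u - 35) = (u^2 + 8*u + 7)/(u - 7)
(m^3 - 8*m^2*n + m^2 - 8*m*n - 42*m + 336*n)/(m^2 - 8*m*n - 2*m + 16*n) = (m^2 + m - 42)/(m - 2)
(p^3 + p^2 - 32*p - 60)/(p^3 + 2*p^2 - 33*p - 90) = (p + 2)/(p + 3)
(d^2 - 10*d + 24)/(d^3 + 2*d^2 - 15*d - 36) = (d - 6)/(d^2 + 6*d + 9)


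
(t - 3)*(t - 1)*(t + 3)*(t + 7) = t^4 + 6*t^3 - 16*t^2 - 54*t + 63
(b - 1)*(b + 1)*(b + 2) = b^3 + 2*b^2 - b - 2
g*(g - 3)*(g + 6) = g^3 + 3*g^2 - 18*g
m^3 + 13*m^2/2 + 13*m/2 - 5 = (m - 1/2)*(m + 2)*(m + 5)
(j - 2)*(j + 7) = j^2 + 5*j - 14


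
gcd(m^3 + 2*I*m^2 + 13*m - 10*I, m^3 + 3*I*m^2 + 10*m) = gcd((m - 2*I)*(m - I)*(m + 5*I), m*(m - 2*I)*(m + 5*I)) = m^2 + 3*I*m + 10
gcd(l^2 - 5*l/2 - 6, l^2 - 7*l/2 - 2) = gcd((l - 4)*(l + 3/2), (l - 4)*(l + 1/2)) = l - 4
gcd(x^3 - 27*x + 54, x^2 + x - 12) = x - 3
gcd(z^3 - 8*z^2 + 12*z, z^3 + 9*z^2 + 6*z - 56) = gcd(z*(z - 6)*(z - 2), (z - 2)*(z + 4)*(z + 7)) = z - 2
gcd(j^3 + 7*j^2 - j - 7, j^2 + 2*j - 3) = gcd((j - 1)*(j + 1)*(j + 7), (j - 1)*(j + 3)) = j - 1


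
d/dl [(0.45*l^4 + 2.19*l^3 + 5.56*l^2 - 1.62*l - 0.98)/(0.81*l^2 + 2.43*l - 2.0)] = (0.729*l^5 + 5.0544*l^4 + 7.0434*l^3 + 1.683*l^2 - 20.6524*l + 5.6214)/(0.6561*l^4 + 3.9366*l^3 + 2.6649*l^2 - 9.72*l + 4.0)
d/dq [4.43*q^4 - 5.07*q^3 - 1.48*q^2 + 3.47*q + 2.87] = 17.72*q^3 - 15.21*q^2 - 2.96*q + 3.47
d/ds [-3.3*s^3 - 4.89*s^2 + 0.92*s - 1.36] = -9.9*s^2 - 9.78*s + 0.92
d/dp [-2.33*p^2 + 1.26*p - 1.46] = 1.26 - 4.66*p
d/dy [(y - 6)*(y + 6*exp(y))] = y + (y - 6)*(6*exp(y) + 1) + 6*exp(y)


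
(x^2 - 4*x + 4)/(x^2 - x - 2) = (x - 2)/(x + 1)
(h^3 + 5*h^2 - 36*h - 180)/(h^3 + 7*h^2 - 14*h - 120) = (h - 6)/(h - 4)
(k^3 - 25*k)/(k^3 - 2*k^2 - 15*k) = (k + 5)/(k + 3)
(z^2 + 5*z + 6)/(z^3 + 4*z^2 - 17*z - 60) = (z + 2)/(z^2 + z - 20)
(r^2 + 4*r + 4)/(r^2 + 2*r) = (r + 2)/r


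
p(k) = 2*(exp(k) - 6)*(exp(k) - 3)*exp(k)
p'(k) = 2*(exp(k) - 6)*(exp(k) - 3)*exp(k) + 2*(exp(k) - 6)*exp(2*k) + 2*(exp(k) - 3)*exp(2*k)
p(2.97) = 8674.20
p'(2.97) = 31458.02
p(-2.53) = 2.75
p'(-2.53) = 2.64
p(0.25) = 20.78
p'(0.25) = -0.43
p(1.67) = -16.90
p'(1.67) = 74.78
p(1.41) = -17.09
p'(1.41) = -44.21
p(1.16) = -3.41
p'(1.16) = -56.73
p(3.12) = 14812.59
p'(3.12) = 52038.69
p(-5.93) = 0.10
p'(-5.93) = 0.10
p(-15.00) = 0.00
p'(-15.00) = 0.00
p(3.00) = 9667.53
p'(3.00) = 34818.15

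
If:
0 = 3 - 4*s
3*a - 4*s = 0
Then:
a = 1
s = 3/4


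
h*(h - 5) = h^2 - 5*h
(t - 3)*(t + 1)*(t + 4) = t^3 + 2*t^2 - 11*t - 12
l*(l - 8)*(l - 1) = l^3 - 9*l^2 + 8*l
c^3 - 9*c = c*(c - 3)*(c + 3)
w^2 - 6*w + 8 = (w - 4)*(w - 2)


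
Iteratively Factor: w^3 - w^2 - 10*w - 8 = (w + 1)*(w^2 - 2*w - 8) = (w - 4)*(w + 1)*(w + 2)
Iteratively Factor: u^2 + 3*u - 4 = (u - 1)*(u + 4)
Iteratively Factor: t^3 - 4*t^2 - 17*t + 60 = (t - 5)*(t^2 + t - 12) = (t - 5)*(t + 4)*(t - 3)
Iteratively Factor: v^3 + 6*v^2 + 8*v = (v + 2)*(v^2 + 4*v) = v*(v + 2)*(v + 4)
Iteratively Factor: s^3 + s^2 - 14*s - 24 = (s + 2)*(s^2 - s - 12) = (s - 4)*(s + 2)*(s + 3)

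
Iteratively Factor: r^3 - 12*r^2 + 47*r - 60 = (r - 4)*(r^2 - 8*r + 15) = (r - 4)*(r - 3)*(r - 5)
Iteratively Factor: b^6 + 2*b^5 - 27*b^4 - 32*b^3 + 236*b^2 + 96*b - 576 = (b - 3)*(b^5 + 5*b^4 - 12*b^3 - 68*b^2 + 32*b + 192) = (b - 3)*(b - 2)*(b^4 + 7*b^3 + 2*b^2 - 64*b - 96) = (b - 3)*(b - 2)*(b + 4)*(b^3 + 3*b^2 - 10*b - 24) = (b - 3)^2*(b - 2)*(b + 4)*(b^2 + 6*b + 8) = (b - 3)^2*(b - 2)*(b + 2)*(b + 4)*(b + 4)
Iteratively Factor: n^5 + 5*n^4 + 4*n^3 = (n)*(n^4 + 5*n^3 + 4*n^2) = n*(n + 4)*(n^3 + n^2) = n*(n + 1)*(n + 4)*(n^2) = n^2*(n + 1)*(n + 4)*(n)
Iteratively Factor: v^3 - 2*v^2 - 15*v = (v + 3)*(v^2 - 5*v) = v*(v + 3)*(v - 5)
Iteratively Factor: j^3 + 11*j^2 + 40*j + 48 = (j + 4)*(j^2 + 7*j + 12) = (j + 3)*(j + 4)*(j + 4)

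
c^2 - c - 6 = (c - 3)*(c + 2)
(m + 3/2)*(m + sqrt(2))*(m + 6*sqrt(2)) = m^3 + 3*m^2/2 + 7*sqrt(2)*m^2 + 12*m + 21*sqrt(2)*m/2 + 18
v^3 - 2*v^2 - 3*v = v*(v - 3)*(v + 1)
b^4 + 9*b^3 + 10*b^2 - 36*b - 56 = (b - 2)*(b + 2)^2*(b + 7)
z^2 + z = z*(z + 1)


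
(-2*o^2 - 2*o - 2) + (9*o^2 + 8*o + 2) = 7*o^2 + 6*o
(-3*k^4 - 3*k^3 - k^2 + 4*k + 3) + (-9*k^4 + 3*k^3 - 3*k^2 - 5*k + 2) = -12*k^4 - 4*k^2 - k + 5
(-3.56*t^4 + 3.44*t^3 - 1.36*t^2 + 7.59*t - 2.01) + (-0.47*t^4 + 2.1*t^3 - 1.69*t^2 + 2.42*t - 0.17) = -4.03*t^4 + 5.54*t^3 - 3.05*t^2 + 10.01*t - 2.18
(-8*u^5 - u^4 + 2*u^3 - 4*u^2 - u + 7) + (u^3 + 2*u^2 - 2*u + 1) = -8*u^5 - u^4 + 3*u^3 - 2*u^2 - 3*u + 8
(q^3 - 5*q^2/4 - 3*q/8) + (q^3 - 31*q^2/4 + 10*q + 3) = 2*q^3 - 9*q^2 + 77*q/8 + 3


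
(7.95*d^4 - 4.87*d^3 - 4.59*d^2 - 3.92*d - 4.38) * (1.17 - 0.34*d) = -2.703*d^5 + 10.9573*d^4 - 4.1373*d^3 - 4.0375*d^2 - 3.0972*d - 5.1246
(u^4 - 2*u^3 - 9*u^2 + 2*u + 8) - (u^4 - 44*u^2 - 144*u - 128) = -2*u^3 + 35*u^2 + 146*u + 136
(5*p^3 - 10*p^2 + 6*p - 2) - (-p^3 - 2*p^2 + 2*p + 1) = 6*p^3 - 8*p^2 + 4*p - 3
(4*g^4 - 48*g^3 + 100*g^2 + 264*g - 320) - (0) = 4*g^4 - 48*g^3 + 100*g^2 + 264*g - 320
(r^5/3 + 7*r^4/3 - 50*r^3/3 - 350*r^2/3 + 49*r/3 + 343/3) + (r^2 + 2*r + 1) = r^5/3 + 7*r^4/3 - 50*r^3/3 - 347*r^2/3 + 55*r/3 + 346/3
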